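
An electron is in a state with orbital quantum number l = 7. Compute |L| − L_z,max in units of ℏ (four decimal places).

|L| = 2√14 ℏ ≈ 7.4833ℏ, while L_z,max = lℏ = 7ℏ.
The difference is (2√14 − 7)ℏ ≈ 0.4833ℏ.

|L| − L_z,max ≈ 0.4833ℏ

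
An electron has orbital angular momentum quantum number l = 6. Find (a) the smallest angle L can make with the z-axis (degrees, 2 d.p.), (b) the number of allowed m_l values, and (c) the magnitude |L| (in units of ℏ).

cos θ_min = 6/√42, so θ_min ≈ 22.21°.
There are 2l+1 = 13 values of m_l.
|L| = ℏ√(6·7) = √42 ℏ ≈ 6.481ℏ.

θ_min ≈ 22.21°; 13 values; |L| = √42 ℏ ≈ 6.481ℏ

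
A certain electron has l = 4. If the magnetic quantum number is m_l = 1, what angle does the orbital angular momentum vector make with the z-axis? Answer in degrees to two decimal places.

|L| = √(l(l+1)) ℏ = 2√5 ℏ.
L_z = m_l ℏ = 1ℏ.
cos θ = L_z/|L| = 1/√20, so θ ≈ 77.08°.

θ ≈ 77.08°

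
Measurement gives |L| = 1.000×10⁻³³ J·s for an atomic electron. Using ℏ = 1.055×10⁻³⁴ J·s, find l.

l = 9

Dividing by ℏ: |L|/ℏ ≈ 9.479.
Set l(l+1) = 89.85; the integer solution is l = 9.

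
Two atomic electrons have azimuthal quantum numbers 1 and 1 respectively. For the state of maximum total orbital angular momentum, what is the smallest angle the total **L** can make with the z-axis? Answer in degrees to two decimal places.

θ_min ≈ 35.26°

L runs from |1 − 1| = 0 to 1 + 1 = 2.
L ∈ {0, 1, 2}.
The maximum is L = 2, with |L_tot| = ℏ√(2·3) = √6 ℏ.
The minimum angle with z is arccos(2/√6) ≈ 35.26°.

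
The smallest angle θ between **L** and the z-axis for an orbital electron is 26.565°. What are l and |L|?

At minimum angle, m_l = l, so cos θ = l/√(l(l+1)); cos²θ = l/(l+1) = 0.8000.
Thus l = 0.8000/(1 − 0.8000) ≈ 4.
Then |L| = ℏ√(4·5) = 2√5 ℏ.

l = 4, |L| = 2√5 ℏ ≈ 4.472ℏ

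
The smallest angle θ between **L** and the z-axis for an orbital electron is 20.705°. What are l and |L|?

l = 7, |L| = 2√14 ℏ ≈ 7.483ℏ

At minimum angle, m_l = l, so cos θ = l/√(l(l+1)); cos²θ = l/(l+1) = 0.8750.
l = cos²θ/sin²θ ≈ 7.
Then |L| = ℏ√(7·8) = 2√14 ℏ.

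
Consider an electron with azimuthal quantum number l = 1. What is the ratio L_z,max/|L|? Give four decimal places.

|L| = √2 ℏ ≈ 1.4142ℏ, while L_z,max = lℏ = 1ℏ.
L_z,max/|L| = 1/√2 = 0.7071.

L_z,max/|L| = 0.7071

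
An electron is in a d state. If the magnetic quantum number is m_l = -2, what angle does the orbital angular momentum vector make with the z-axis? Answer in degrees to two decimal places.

A d state has l = 2.
|L|² = l(l+1)ℏ² = 6ℏ², so |L| = √6 ℏ.
L_z = m_l ℏ = −2ℏ.
cos θ = L_z/|L| = -2/√6, so θ ≈ 144.74°.

θ ≈ 144.74°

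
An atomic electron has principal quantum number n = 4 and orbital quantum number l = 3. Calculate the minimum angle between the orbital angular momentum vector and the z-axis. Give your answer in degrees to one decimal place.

|L|² = l(l+1)ℏ² = 12ℏ², so |L| = 2√3 ℏ.
The smallest angle corresponds to the largest L_z, i.e. m_l = l = 3, giving L_z = 3ℏ.
cos θ_min = 3/√12, so θ_min ≈ 30.0°.

θ_min ≈ 30.0°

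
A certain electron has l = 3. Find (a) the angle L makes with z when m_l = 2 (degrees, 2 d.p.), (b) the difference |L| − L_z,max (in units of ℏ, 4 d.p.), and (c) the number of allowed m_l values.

For m_l = 2: cos θ = 2/√12, θ ≈ 54.74°.
|L| − L_z,max = (2√3 − 3)ℏ ≈ 0.4641ℏ.
There are 2l+1 = 7 values of m_l.

θ(m_l=2) ≈ 54.74°; |L|−L_z,max ≈ 0.4641ℏ; 7 values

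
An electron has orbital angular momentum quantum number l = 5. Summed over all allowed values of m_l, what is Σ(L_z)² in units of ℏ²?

Σ(L_z)² = 110 ℏ²

m_l ∈ {-5, -4, -3, -2, -1, 0, 1, 2, 3, 4, 5}.
Σ m_l² = 2·(1 + 4 + 9 + 16 + 25) = 110.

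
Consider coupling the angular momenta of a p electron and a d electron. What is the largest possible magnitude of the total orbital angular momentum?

By the triangle rule, |l₁ − l₂| ≤ L ≤ l₁ + l₂.
So L can be 1, 2, 3.
The largest magnitude corresponds to L = 3: |L_tot| = ℏ√(3·4) = 2√3 ℏ.

|L_tot|_max = 2√3 ℏ ≈ 3.464ℏ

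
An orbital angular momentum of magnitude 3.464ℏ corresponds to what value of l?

Since |L|² = l(l+1)ℏ², l(l+1) = 12.
The positive root is l = 3.

l = 3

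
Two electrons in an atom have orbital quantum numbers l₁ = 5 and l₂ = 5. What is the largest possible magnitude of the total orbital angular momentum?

The total orbital quantum number L ranges from |l₁ − l₂| to l₁ + l₂ in integer steps.
L ∈ {0, 1, 2, 3, 4, 5, 6, 7, 8, 9, 10}.
The largest magnitude corresponds to L = 10: |L_tot| = ℏ√(10·11) = √110 ℏ.

|L_tot|_max = √110 ℏ ≈ 10.488ℏ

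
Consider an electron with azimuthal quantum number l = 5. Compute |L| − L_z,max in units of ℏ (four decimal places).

|L| − L_z,max ≈ 0.4772ℏ

|L| = √30 ℏ ≈ 5.4772ℏ, while L_z,max = lℏ = 5ℏ.
The difference is (√30 − 5)ℏ ≈ 0.4772ℏ.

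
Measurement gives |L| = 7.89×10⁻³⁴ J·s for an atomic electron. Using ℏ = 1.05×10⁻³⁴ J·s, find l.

l = 7

Dividing by ℏ: |L|/ℏ ≈ 7.514.
(|L|/ℏ)² = l(l+1) ≈ 56.46 ⇒ l = 7.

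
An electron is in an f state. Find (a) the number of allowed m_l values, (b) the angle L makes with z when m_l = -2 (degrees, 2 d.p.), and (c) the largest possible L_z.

7 values; θ(m_l=-2) ≈ 125.26°; L_z,max = 3ℏ

For an f orbital, l = 3.
There are 2l+1 = 7 values of m_l.
For m_l = -2: cos θ = -2/√12, θ ≈ 125.26°.
L_z,max = lℏ = 3ℏ.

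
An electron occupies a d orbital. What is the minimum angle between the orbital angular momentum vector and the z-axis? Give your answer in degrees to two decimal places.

The letter d corresponds to l = 2.
|L| = √(l(l+1)) ℏ = √6 ℏ.
The smallest angle corresponds to the largest L_z, i.e. m_l = l = 2, giving L_z = 2ℏ.
cos θ_min = 2/√6, so θ_min ≈ 35.26°.

θ_min ≈ 35.26°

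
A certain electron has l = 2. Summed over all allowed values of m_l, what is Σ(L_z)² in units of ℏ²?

Σ(L_z)² = 10 ℏ²

m_l ∈ {-2, -1, 0, 1, 2}.
Summing m² from −2 to 2: Σ m_l² = 10.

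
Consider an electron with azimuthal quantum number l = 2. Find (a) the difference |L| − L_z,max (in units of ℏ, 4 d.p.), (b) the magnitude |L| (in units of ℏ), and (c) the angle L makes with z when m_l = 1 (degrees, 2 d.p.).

|L|−L_z,max ≈ 0.4495ℏ; |L| = √6 ℏ ≈ 2.449ℏ; θ(m_l=1) ≈ 65.91°

|L| − L_z,max = (√6 − 2)ℏ ≈ 0.4495ℏ.
|L| = ℏ√(2·3) = √6 ℏ ≈ 2.449ℏ.
For m_l = 1: cos θ = 1/√6, θ ≈ 65.91°.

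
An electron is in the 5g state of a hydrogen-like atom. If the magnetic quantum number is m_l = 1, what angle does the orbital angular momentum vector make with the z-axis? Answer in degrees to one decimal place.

θ ≈ 77.1°

5g means n = 5, l = 4.
|L| = ℏ√(l(l+1)) = 2√5 ℏ.
L_z = m_l ℏ = 1ℏ.
cos θ = L_z/|L| = 1/√20, so θ ≈ 77.1°.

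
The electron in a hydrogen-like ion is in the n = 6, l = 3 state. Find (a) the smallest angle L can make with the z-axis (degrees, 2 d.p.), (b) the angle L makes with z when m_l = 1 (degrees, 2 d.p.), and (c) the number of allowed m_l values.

cos θ_min = 3/√12, so θ_min ≈ 30.00°.
For m_l = 1: cos θ = 1/√12, θ ≈ 73.22°.
There are 2l+1 = 7 values of m_l.

θ_min ≈ 30.00°; θ(m_l=1) ≈ 73.22°; 7 values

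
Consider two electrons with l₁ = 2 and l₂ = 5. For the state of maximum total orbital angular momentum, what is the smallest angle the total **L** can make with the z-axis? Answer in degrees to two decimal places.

By the triangle rule, |l₁ − l₂| ≤ L ≤ l₁ + l₂.
Allowed values: L = 3, 4, 5, 6, 7.
The maximum is L = 7, with |L_tot| = ℏ√(7·8) = 2√14 ℏ.
The minimum angle with z is arccos(7/√56) ≈ 20.70°.

θ_min ≈ 20.70°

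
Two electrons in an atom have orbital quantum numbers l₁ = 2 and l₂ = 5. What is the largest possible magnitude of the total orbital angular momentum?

|L_tot|_max = 2√14 ℏ ≈ 7.483ℏ

The total orbital quantum number L ranges from |l₁ − l₂| to l₁ + l₂ in integer steps.
Allowed values: L = 3, 4, 5, 6, 7.
The largest magnitude corresponds to L = 7: |L_tot| = ℏ√(7·8) = 2√14 ℏ.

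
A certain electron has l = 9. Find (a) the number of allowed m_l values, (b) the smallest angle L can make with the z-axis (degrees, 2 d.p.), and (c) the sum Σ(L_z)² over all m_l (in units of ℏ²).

19 values; θ_min ≈ 18.43°; Σ(L_z)² = 570 ℏ²

There are 2l+1 = 19 values of m_l.
cos θ_min = 9/√90, so θ_min ≈ 18.43°.
Σ m_l² = 570, so Σ(L_z)² = 570 ℏ².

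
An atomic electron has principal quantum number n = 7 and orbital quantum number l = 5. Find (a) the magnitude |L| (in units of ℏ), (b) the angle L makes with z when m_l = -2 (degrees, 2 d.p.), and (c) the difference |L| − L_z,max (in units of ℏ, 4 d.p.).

|L| = √30 ℏ ≈ 5.477ℏ; θ(m_l=-2) ≈ 111.42°; |L|−L_z,max ≈ 0.4772ℏ

|L| = ℏ√(5·6) = √30 ℏ ≈ 5.477ℏ.
For m_l = -2: cos θ = -2/√30, θ ≈ 111.42°.
|L| − L_z,max = (√30 − 5)ℏ ≈ 0.4772ℏ.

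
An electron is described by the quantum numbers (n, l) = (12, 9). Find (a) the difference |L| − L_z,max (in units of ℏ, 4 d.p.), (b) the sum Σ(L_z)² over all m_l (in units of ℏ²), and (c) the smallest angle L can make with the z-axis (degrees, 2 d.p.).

|L| − L_z,max = (3√10 − 9)ℏ ≈ 0.4868ℏ.
Σ m_l² = 570, so Σ(L_z)² = 570 ℏ².
cos θ_min = 9/√90, so θ_min ≈ 18.43°.

|L|−L_z,max ≈ 0.4868ℏ; Σ(L_z)² = 570 ℏ²; θ_min ≈ 18.43°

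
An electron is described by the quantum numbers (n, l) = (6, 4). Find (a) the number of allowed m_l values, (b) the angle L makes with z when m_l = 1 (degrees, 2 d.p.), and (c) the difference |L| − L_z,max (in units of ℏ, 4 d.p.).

There are 2l+1 = 9 values of m_l.
For m_l = 1: cos θ = 1/√20, θ ≈ 77.08°.
|L| − L_z,max = (2√5 − 4)ℏ ≈ 0.4721ℏ.

9 values; θ(m_l=1) ≈ 77.08°; |L|−L_z,max ≈ 0.4721ℏ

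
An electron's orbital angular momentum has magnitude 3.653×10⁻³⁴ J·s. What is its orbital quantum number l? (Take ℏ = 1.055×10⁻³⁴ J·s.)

l = 3

Dividing by ℏ: |L|/ℏ ≈ 3.463.
Set l(l+1) = 11.99; the integer solution is l = 3.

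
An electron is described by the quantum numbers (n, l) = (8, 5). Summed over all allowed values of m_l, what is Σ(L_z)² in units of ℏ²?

Σ(L_z)² = 110 ℏ²

The allowed m_l values are -5, -4, -3, -2, -1, 0, 1, 2, 3, 4, 5.
Σ m_l² = l(l+1)(2l+1)/3 = 5·6·11/3 = 110.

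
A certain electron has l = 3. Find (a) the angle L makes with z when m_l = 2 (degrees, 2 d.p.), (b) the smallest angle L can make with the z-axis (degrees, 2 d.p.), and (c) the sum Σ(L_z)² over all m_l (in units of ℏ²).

For m_l = 2: cos θ = 2/√12, θ ≈ 54.74°.
cos θ_min = 3/√12, so θ_min ≈ 30.00°.
Σ m_l² = 28, so Σ(L_z)² = 28 ℏ².

θ(m_l=2) ≈ 54.74°; θ_min ≈ 30.00°; Σ(L_z)² = 28 ℏ²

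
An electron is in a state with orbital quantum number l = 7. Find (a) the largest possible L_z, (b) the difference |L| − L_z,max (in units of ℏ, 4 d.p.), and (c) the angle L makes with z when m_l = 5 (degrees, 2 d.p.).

L_z,max = lℏ = 7ℏ.
|L| − L_z,max = (2√14 − 7)ℏ ≈ 0.4833ℏ.
For m_l = 5: cos θ = 5/√56, θ ≈ 48.08°.

L_z,max = 7ℏ; |L|−L_z,max ≈ 0.4833ℏ; θ(m_l=5) ≈ 48.08°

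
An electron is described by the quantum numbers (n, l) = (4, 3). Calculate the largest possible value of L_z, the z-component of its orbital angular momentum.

L_z,max = 3ℏ

L_z = m_l ℏ with m_l ∈ {−3, …, 3}; the maximum is m_l = 3.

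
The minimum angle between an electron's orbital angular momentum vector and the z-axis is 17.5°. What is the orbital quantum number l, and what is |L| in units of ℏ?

cos θ_min = l/√(l(l+1)) = √(l/(l+1)), so l/(l+1) = cos²(17.5°) = 0.9096.
l = cos²θ/sin²θ ≈ 10.
Then |L| = ℏ√(10·11) = √110 ℏ.

l = 10, |L| = √110 ℏ ≈ 10.488ℏ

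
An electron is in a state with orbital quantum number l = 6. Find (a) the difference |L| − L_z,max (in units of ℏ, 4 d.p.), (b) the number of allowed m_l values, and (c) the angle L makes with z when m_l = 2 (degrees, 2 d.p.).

|L| − L_z,max = (√42 − 6)ℏ ≈ 0.4807ℏ.
There are 2l+1 = 13 values of m_l.
For m_l = 2: cos θ = 2/√42, θ ≈ 72.02°.

|L|−L_z,max ≈ 0.4807ℏ; 13 values; θ(m_l=2) ≈ 72.02°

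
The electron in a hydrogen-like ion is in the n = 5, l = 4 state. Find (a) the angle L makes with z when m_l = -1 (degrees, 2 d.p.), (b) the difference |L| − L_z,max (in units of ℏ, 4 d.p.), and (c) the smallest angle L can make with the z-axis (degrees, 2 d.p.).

For m_l = -1: cos θ = -1/√20, θ ≈ 102.92°.
|L| − L_z,max = (2√5 − 4)ℏ ≈ 0.4721ℏ.
cos θ_min = 4/√20, so θ_min ≈ 26.57°.

θ(m_l=-1) ≈ 102.92°; |L|−L_z,max ≈ 0.4721ℏ; θ_min ≈ 26.57°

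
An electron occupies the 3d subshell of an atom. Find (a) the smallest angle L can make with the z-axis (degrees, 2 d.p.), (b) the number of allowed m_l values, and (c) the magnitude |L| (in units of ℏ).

For 3d, l = 2.
cos θ_min = 2/√6, so θ_min ≈ 35.26°.
There are 2l+1 = 5 values of m_l.
|L| = ℏ√(2·3) = √6 ℏ ≈ 2.449ℏ.

θ_min ≈ 35.26°; 5 values; |L| = √6 ℏ ≈ 2.449ℏ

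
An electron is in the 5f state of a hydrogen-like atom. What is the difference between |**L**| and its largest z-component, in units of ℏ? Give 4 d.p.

For 5f, l = 3.
|L| = 2√3 ℏ ≈ 3.4641ℏ, while L_z,max = lℏ = 3ℏ.
The difference is (2√3 − 3)ℏ ≈ 0.4641ℏ.

|L| − L_z,max ≈ 0.4641ℏ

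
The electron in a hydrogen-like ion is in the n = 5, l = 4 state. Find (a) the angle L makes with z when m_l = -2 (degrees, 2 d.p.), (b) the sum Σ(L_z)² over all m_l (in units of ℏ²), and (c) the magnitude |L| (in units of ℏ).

For m_l = -2: cos θ = -2/√20, θ ≈ 116.57°.
Σ m_l² = 60, so Σ(L_z)² = 60 ℏ².
|L| = ℏ√(4·5) = 2√5 ℏ ≈ 4.472ℏ.

θ(m_l=-2) ≈ 116.57°; Σ(L_z)² = 60 ℏ²; |L| = 2√5 ℏ ≈ 4.472ℏ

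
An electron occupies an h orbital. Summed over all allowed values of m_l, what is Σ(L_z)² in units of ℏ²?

Σ(L_z)² = 110 ℏ²

For an h orbital, l = 5.
m_l ∈ {-5, -4, -3, -2, -1, 0, 1, 2, 3, 4, 5}.
Σ m_l² = l(l+1)(2l+1)/3 = 5·6·11/3 = 110.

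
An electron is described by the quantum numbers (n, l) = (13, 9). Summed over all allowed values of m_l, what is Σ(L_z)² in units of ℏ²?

m_l ∈ {-9, -8, -7, -6, -5, -4, -3, -2, -1, 0, 1, 2, 3, 4, 5, 6, 7, 8, 9}.
Summing m² from −9 to 9: Σ m_l² = 570.

Σ(L_z)² = 570 ℏ²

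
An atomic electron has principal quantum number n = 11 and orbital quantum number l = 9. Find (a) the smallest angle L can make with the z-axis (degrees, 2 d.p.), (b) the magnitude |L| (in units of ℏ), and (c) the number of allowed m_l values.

cos θ_min = 9/√90, so θ_min ≈ 18.43°.
|L| = ℏ√(9·10) = 3√10 ℏ ≈ 9.487ℏ.
There are 2l+1 = 19 values of m_l.

θ_min ≈ 18.43°; |L| = 3√10 ℏ ≈ 9.487ℏ; 19 values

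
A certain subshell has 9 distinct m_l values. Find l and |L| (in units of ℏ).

9 = 2l + 1, so l = (9−1)/2 = 4.
Then |L| = √(l(l+1)) ℏ = 2√5 ℏ.

l = 4, |L| = 2√5 ℏ ≈ 4.472ℏ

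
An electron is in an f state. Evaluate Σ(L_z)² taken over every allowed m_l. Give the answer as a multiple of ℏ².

For an f orbital, l = 3.
m_l ∈ {-3, -2, -1, 0, 1, 2, 3}.
Σ m_l² = 2·(1 + 4 + 9) = 28.

Σ(L_z)² = 28 ℏ²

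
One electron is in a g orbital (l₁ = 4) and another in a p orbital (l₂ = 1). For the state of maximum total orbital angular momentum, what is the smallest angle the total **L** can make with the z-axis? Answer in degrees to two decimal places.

L runs from |4 − 1| = 3 to 4 + 1 = 5.
Allowed values: L = 3, 4, 5.
The maximum is L = 5, with |L_tot| = ℏ√(5·6) = √30 ℏ.
The minimum angle with z is arccos(5/√30) ≈ 24.09°.

θ_min ≈ 24.09°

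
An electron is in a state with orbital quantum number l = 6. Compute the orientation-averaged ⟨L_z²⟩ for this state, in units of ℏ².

⟨L_z²⟩ = 14 ℏ²

The allowed m_l values are -6, -5, -4, -3, -2, -1, 0, 1, 2, 3, 4, 5, 6.
Average of L_z² over 13 states: 182/13 ℏ² = 14 ℏ².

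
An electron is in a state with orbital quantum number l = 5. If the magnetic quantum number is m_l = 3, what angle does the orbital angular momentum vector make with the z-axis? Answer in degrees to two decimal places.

|L| = ℏ√(l(l+1)) = √30 ℏ.
L_z = m_l ℏ = 3ℏ.
cos θ = L_z/|L| = 3/√30, so θ ≈ 56.79°.

θ ≈ 56.79°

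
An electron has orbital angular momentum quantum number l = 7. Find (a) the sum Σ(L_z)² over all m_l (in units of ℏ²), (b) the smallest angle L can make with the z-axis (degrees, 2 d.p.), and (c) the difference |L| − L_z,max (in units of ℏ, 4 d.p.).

Σ m_l² = 280, so Σ(L_z)² = 280 ℏ².
cos θ_min = 7/√56, so θ_min ≈ 20.70°.
|L| − L_z,max = (2√14 − 7)ℏ ≈ 0.4833ℏ.

Σ(L_z)² = 280 ℏ²; θ_min ≈ 20.70°; |L|−L_z,max ≈ 0.4833ℏ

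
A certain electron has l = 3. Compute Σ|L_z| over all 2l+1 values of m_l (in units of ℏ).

The allowed m_l values are -3, -2, -1, 0, 1, 2, 3.
Σ|m_l| = 2·3(3+1)/2 = 12.

Σ|L_z| = 12 ℏ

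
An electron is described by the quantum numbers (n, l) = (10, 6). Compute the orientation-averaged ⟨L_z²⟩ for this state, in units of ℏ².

⟨L_z²⟩ = 14 ℏ²

The allowed m_l values are -6, -5, -4, -3, -2, -1, 0, 1, 2, 3, 4, 5, 6.
⟨L_z²⟩ = ℏ²·(Σ m_l²)/(2l+1) = ℏ²·182/13 = 14ℏ².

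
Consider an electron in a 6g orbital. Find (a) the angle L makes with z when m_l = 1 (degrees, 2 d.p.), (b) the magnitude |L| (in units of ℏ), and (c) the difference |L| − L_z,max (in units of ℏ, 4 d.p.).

For 6g, l = 4.
For m_l = 1: cos θ = 1/√20, θ ≈ 77.08°.
|L| = ℏ√(4·5) = 2√5 ℏ ≈ 4.472ℏ.
|L| − L_z,max = (2√5 − 4)ℏ ≈ 0.4721ℏ.

θ(m_l=1) ≈ 77.08°; |L| = 2√5 ℏ ≈ 4.472ℏ; |L|−L_z,max ≈ 0.4721ℏ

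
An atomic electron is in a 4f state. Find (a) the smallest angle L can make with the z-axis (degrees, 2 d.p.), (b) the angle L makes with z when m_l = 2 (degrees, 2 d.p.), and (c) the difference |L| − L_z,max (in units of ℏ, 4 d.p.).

θ_min ≈ 30.00°; θ(m_l=2) ≈ 54.74°; |L|−L_z,max ≈ 0.4641ℏ

For 4f, l = 3.
cos θ_min = 3/√12, so θ_min ≈ 30.00°.
For m_l = 2: cos θ = 2/√12, θ ≈ 54.74°.
|L| − L_z,max = (2√3 − 3)ℏ ≈ 0.4641ℏ.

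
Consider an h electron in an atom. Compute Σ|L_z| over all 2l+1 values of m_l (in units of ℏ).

Σ|L_z| = 30 ℏ

For an h orbital, l = 5.
m_l runs from −5 to 5, i.e. {-5, -4, -3, -2, -1, 0, 1, 2, 3, 4, 5}.
Σ|m_l| = 2(1+2+…+5) = 30.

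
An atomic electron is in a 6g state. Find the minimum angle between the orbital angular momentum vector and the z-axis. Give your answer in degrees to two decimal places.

θ_min ≈ 26.57°

The 6g subshell has l = 4.
|L|² = l(l+1)ℏ² = 20ℏ², so |L| = 2√5 ℏ.
The smallest angle corresponds to the largest L_z, i.e. m_l = l = 4, giving L_z = 4ℏ.
cos θ_min = 4/√20, so θ_min ≈ 26.57°.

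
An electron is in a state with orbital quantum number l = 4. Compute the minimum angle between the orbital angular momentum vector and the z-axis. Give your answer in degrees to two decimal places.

θ_min ≈ 26.57°

|L|² = l(l+1)ℏ² = 20ℏ², so |L| = 2√5 ℏ.
The smallest angle corresponds to the largest L_z, i.e. m_l = l = 4, giving L_z = 4ℏ.
cos θ_min = 4/√20, so θ_min ≈ 26.57°.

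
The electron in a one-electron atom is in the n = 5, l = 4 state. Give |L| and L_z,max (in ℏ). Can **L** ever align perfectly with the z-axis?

|L| = 2√5 ℏ ≈ 4.4721ℏ, while L_z,max = lℏ = 4ℏ.
Since |L| > L_z,max, the vector can never point exactly along z; the closest it comes is θ_min = arccos(4/√20) ≈ 26.6°.

No: L_z,max = 4ℏ < |L| = 2√5 ℏ ≈ 4.472ℏ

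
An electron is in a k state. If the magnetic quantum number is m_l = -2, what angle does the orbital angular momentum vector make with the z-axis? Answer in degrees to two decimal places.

The letter k corresponds to l = 7.
|L| = √(l(l+1)) ℏ = 2√14 ℏ.
L_z = m_l ℏ = −2ℏ.
cos θ = L_z/|L| = -2/√56, so θ ≈ 105.50°.

θ ≈ 105.50°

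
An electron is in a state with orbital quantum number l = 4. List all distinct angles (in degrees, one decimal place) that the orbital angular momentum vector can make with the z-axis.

θ ∈ {26.6°, 47.9°, 63.4°, 77.1°, 90.0°, 102.9°, 116.6°, 132.1°, 153.4°}

|L| = ℏ√(l(l+1)) = 2√5 ℏ.
cos θ = m_l/√20 for each m_l ∈ {-4, -3, -2, -1, 0, 1, 2, 3, 4}.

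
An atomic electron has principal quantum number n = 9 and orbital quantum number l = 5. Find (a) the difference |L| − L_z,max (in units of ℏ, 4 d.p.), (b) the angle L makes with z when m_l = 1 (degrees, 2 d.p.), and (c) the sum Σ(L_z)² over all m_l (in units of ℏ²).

|L| − L_z,max = (√30 − 5)ℏ ≈ 0.4772ℏ.
For m_l = 1: cos θ = 1/√30, θ ≈ 79.48°.
Σ m_l² = 110, so Σ(L_z)² = 110 ℏ².

|L|−L_z,max ≈ 0.4772ℏ; θ(m_l=1) ≈ 79.48°; Σ(L_z)² = 110 ℏ²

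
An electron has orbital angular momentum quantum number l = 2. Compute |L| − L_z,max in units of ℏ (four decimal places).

|L| − L_z,max ≈ 0.4495ℏ

|L| = √6 ℏ ≈ 2.4495ℏ, while L_z,max = lℏ = 2ℏ.
The difference is (√6 − 2)ℏ ≈ 0.4495ℏ.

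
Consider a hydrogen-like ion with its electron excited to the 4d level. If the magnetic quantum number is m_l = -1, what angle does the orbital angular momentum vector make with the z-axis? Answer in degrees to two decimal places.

The 4d level has l = 2.
|L|² = l(l+1)ℏ² = 6ℏ², so |L| = √6 ℏ.
L_z = m_l ℏ = −1ℏ.
cos θ = L_z/|L| = -1/√6, so θ ≈ 114.09°.

θ ≈ 114.09°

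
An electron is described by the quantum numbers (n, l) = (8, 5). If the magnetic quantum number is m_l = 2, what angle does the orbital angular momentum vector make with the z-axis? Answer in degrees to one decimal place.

θ ≈ 68.6°

|L| = ℏ√(l(l+1)) = √30 ℏ.
L_z = m_l ℏ = 2ℏ.
cos θ = L_z/|L| = 2/√30, so θ ≈ 68.6°.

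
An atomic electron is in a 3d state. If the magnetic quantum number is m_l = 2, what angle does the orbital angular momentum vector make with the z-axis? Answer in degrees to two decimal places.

For 3d, l = 2.
|L| = √(l(l+1)) ℏ = √6 ℏ.
L_z = m_l ℏ = 2ℏ.
cos θ = L_z/|L| = 2/√6, so θ ≈ 35.26°.

θ ≈ 35.26°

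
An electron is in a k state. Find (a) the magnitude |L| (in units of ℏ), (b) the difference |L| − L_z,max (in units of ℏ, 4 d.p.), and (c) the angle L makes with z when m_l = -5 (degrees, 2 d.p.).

|L| = 2√14 ℏ ≈ 7.483ℏ; |L|−L_z,max ≈ 0.4833ℏ; θ(m_l=-5) ≈ 131.92°

A k state has l = 7.
|L| = ℏ√(7·8) = 2√14 ℏ ≈ 7.483ℏ.
|L| − L_z,max = (2√14 − 7)ℏ ≈ 0.4833ℏ.
For m_l = -5: cos θ = -5/√56, θ ≈ 131.92°.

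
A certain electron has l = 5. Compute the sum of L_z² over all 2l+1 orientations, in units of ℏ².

The allowed m_l values are -5, -4, -3, -2, -1, 0, 1, 2, 3, 4, 5.
Σ m_l² = l(l+1)(2l+1)/3 = 5·6·11/3 = 110.

Σ(L_z)² = 110 ℏ²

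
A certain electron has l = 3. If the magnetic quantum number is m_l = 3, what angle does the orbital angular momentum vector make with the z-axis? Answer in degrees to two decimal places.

|L| = √(l(l+1)) ℏ = 2√3 ℏ.
L_z = m_l ℏ = 3ℏ.
cos θ = L_z/|L| = 3/√12, so θ ≈ 30.00°.

θ ≈ 30.00°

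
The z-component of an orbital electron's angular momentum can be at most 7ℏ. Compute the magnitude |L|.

The maximum L_z equals lℏ, giving l = 7.
|L| = ℏ√(l(l+1)) = 2√14 ℏ.

|L| = 2√14 ℏ ≈ 7.483ℏ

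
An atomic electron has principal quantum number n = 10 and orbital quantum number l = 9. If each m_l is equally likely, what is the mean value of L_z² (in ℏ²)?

m_l runs from −9 to 9, i.e. {-9, -8, -7, -6, -5, -4, -3, -2, -1, 0, 1, 2, 3, 4, 5, 6, 7, 8, 9}.
⟨L_z²⟩ = ℏ²·(Σ m_l²)/(2l+1) = ℏ²·570/19 = 30ℏ².

⟨L_z²⟩ = 30 ℏ²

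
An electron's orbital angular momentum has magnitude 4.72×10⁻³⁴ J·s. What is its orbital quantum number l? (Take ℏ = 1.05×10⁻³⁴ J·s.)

l = 4

|L|/ℏ = (4.72×10⁻³⁴)/(1.05×10⁻³⁴) ≈ 4.495.
Set l(l+1) = 20.21; the integer solution is l = 4.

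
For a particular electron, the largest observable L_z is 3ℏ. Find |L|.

L_z,max = lℏ, so l = 3.
|L| = √(l(l+1)) ℏ = 2√3 ℏ.

|L| = 2√3 ℏ ≈ 3.464ℏ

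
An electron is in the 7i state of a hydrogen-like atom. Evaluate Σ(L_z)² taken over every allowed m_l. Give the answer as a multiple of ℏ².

7i means n = 7, l = 6.
The allowed m_l values are -6, -5, -4, -3, -2, -1, 0, 1, 2, 3, 4, 5, 6.
Summing m² from −6 to 6: Σ m_l² = 182.

Σ(L_z)² = 182 ℏ²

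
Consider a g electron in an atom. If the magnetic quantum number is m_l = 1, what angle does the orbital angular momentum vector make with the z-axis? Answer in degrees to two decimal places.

θ ≈ 77.08°

The letter g corresponds to l = 4.
|L| = ℏ√(l(l+1)) = 2√5 ℏ.
L_z = m_l ℏ = 1ℏ.
cos θ = L_z/|L| = 1/√20, so θ ≈ 77.08°.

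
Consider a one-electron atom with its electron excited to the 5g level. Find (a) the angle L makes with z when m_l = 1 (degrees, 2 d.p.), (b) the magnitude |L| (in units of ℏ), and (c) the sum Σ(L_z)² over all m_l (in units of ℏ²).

The 5g level has l = 4.
For m_l = 1: cos θ = 1/√20, θ ≈ 77.08°.
|L| = ℏ√(4·5) = 2√5 ℏ ≈ 4.472ℏ.
Σ m_l² = 60, so Σ(L_z)² = 60 ℏ².

θ(m_l=1) ≈ 77.08°; |L| = 2√5 ℏ ≈ 4.472ℏ; Σ(L_z)² = 60 ℏ²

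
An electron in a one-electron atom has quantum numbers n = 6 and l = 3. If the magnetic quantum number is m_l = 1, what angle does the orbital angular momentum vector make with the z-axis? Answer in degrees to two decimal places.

θ ≈ 73.22°

|L| = ℏ√(l(l+1)) = 2√3 ℏ.
L_z = m_l ℏ = 1ℏ.
cos θ = L_z/|L| = 1/√12, so θ ≈ 73.22°.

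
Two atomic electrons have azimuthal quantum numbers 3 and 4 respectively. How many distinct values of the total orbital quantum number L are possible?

Angular momentum addition gives L = |l₁ − l₂|, …, l₁ + l₂.
L ∈ {1, 2, 3, 4, 5, 6, 7}.
That is 7 values.

7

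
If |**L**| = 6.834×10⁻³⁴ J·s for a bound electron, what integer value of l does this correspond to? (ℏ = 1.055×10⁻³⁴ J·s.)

l = 6

In units of ℏ, |L| ≈ 6.478.
Set l(l+1) = 41.96; the integer solution is l = 6.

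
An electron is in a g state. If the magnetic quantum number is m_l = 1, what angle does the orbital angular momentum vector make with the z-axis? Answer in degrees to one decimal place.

G corresponds to l = 4.
|L|² = l(l+1)ℏ² = 20ℏ², so |L| = 2√5 ℏ.
L_z = m_l ℏ = 1ℏ.
cos θ = L_z/|L| = 1/√20, so θ ≈ 77.1°.

θ ≈ 77.1°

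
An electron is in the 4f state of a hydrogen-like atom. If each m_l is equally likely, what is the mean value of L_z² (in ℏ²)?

⟨L_z²⟩ = 4 ℏ²

4f means n = 4, l = 3.
m_l runs from −3 to 3, i.e. {-3, -2, -1, 0, 1, 2, 3}.
Average of L_z² over 7 states: 28/7 ℏ² = 4 ℏ².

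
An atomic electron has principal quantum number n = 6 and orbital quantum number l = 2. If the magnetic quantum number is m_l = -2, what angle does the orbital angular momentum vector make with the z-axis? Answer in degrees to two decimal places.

θ ≈ 144.74°

|L|² = l(l+1)ℏ² = 6ℏ², so |L| = √6 ℏ.
L_z = m_l ℏ = −2ℏ.
cos θ = L_z/|L| = -2/√6, so θ ≈ 144.74°.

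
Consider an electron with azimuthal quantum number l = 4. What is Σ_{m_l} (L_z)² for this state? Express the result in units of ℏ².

Σ(L_z)² = 60 ℏ²

m_l runs from −4 to 4, i.e. {-4, -3, -2, -1, 0, 1, 2, 3, 4}.
Σ m_l² = 2·(1 + 4 + 9 + 16) = 60.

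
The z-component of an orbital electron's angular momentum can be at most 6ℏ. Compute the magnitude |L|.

|L| = √42 ℏ ≈ 6.481ℏ

Since max m_l = l, l = 6.
|L| = √(l(l+1)) ℏ = √42 ℏ.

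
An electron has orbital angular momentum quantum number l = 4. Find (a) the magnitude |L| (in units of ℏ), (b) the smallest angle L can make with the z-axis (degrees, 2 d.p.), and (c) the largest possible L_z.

|L| = ℏ√(4·5) = 2√5 ℏ ≈ 4.472ℏ.
cos θ_min = 4/√20, so θ_min ≈ 26.57°.
L_z,max = lℏ = 4ℏ.

|L| = 2√5 ℏ ≈ 4.472ℏ; θ_min ≈ 26.57°; L_z,max = 4ℏ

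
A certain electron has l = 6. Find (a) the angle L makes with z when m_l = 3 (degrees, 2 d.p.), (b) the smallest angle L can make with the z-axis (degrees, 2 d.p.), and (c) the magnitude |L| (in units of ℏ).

For m_l = 3: cos θ = 3/√42, θ ≈ 62.42°.
cos θ_min = 6/√42, so θ_min ≈ 22.21°.
|L| = ℏ√(6·7) = √42 ℏ ≈ 6.481ℏ.

θ(m_l=3) ≈ 62.42°; θ_min ≈ 22.21°; |L| = √42 ℏ ≈ 6.481ℏ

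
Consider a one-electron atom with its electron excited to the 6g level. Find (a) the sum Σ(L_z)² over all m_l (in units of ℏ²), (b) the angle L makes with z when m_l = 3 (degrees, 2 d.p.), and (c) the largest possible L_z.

Σ(L_z)² = 60 ℏ²; θ(m_l=3) ≈ 47.87°; L_z,max = 4ℏ

The 6g level has l = 4.
Σ m_l² = 60, so Σ(L_z)² = 60 ℏ².
For m_l = 3: cos θ = 3/√20, θ ≈ 47.87°.
L_z,max = lℏ = 4ℏ.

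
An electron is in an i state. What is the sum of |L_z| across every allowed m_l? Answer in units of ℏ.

Σ|L_z| = 42 ℏ

The letter i corresponds to l = 6.
m_l runs from −6 to 6, i.e. {-6, -5, -4, -3, -2, -1, 0, 1, 2, 3, 4, 5, 6}.
Σ|m_l| = 2(1+2+…+6) = 42.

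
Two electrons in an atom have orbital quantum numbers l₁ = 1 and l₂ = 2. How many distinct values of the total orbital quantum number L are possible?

3

By the triangle rule, |l₁ − l₂| ≤ L ≤ l₁ + l₂.
L ∈ {1, 2, 3}.
That is 3 values.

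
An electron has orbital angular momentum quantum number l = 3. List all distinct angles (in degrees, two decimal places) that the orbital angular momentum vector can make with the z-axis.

θ ∈ {30.00°, 54.74°, 73.22°, 90.00°, 106.78°, 125.26°, 150.00°}

|L|² = l(l+1)ℏ² = 12ℏ², so |L| = 2√3 ℏ.
cos θ = m_l/√12 for each m_l ∈ {-3, -2, -1, 0, 1, 2, 3}.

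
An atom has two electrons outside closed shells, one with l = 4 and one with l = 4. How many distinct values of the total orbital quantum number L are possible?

The total orbital quantum number L ranges from |l₁ − l₂| to l₁ + l₂ in integer steps.
So L can be 0, 1, 2, 3, 4, 5, 6, 7, 8.
That is 9 values.

9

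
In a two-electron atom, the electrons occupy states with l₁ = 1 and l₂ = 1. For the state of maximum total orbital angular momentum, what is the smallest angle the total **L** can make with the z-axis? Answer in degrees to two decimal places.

By the triangle rule, |l₁ − l₂| ≤ L ≤ l₁ + l₂.
Allowed values: L = 0, 1, 2.
The maximum is L = 2, with |L_tot| = ℏ√(2·3) = √6 ℏ.
The minimum angle with z is arccos(2/√6) ≈ 35.26°.

θ_min ≈ 35.26°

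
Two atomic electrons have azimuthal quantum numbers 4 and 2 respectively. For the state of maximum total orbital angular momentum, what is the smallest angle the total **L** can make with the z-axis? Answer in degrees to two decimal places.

By the triangle rule, |l₁ − l₂| ≤ L ≤ l₁ + l₂.
Allowed values: L = 2, 3, 4, 5, 6.
The maximum is L = 6, with |L_tot| = ℏ√(6·7) = √42 ℏ.
The minimum angle with z is arccos(6/√42) ≈ 22.21°.

θ_min ≈ 22.21°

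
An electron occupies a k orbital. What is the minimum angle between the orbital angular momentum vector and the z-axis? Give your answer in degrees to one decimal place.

K corresponds to l = 7.
|L| = √(l(l+1)) ℏ = 2√14 ℏ.
The smallest angle corresponds to the largest L_z, i.e. m_l = l = 7, giving L_z = 7ℏ.
cos θ_min = 7/√56, so θ_min ≈ 20.7°.

θ_min ≈ 20.7°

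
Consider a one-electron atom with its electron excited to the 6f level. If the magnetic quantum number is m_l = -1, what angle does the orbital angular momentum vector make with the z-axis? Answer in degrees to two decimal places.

θ ≈ 106.78°

The 6f level has l = 3.
|L| = √(l(l+1)) ℏ = 2√3 ℏ.
L_z = m_l ℏ = −1ℏ.
cos θ = L_z/|L| = -1/√12, so θ ≈ 106.78°.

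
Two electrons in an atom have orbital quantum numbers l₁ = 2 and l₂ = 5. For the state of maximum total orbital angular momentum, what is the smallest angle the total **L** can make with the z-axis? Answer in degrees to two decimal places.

θ_min ≈ 20.70°

By the triangle rule, |l₁ − l₂| ≤ L ≤ l₁ + l₂.
So L can be 3, 4, 5, 6, 7.
The maximum is L = 7, with |L_tot| = ℏ√(7·8) = 2√14 ℏ.
The minimum angle with z is arccos(7/√56) ≈ 20.70°.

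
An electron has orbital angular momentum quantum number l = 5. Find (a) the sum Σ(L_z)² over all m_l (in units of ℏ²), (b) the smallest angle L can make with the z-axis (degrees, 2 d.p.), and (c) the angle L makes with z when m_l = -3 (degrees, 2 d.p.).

Σ m_l² = 110, so Σ(L_z)² = 110 ℏ².
cos θ_min = 5/√30, so θ_min ≈ 24.09°.
For m_l = -3: cos θ = -3/√30, θ ≈ 123.21°.

Σ(L_z)² = 110 ℏ²; θ_min ≈ 24.09°; θ(m_l=-3) ≈ 123.21°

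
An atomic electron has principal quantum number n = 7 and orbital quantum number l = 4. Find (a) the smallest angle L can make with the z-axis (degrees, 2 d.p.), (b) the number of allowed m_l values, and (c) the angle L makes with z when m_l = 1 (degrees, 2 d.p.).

cos θ_min = 4/√20, so θ_min ≈ 26.57°.
There are 2l+1 = 9 values of m_l.
For m_l = 1: cos θ = 1/√20, θ ≈ 77.08°.

θ_min ≈ 26.57°; 9 values; θ(m_l=1) ≈ 77.08°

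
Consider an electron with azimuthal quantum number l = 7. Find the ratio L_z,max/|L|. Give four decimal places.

L_z,max/|L| = 0.9354

|L| = 2√14 ℏ ≈ 7.4833ℏ, while L_z,max = lℏ = 7ℏ.
L_z,max/|L| = 7/√56 = 0.9354.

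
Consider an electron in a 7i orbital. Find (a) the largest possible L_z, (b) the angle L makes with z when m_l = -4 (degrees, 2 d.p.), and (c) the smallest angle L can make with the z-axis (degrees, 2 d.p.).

The 7i subshell has l = 6.
L_z,max = lℏ = 6ℏ.
For m_l = -4: cos θ = -4/√42, θ ≈ 128.11°.
cos θ_min = 6/√42, so θ_min ≈ 22.21°.

L_z,max = 6ℏ; θ(m_l=-4) ≈ 128.11°; θ_min ≈ 22.21°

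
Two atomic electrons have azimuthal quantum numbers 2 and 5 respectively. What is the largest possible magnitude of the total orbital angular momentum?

Angular momentum addition gives L = |l₁ − l₂|, …, l₁ + l₂.
Allowed values: L = 3, 4, 5, 6, 7.
The largest magnitude corresponds to L = 7: |L_tot| = ℏ√(7·8) = 2√14 ℏ.

|L_tot|_max = 2√14 ℏ ≈ 7.483ℏ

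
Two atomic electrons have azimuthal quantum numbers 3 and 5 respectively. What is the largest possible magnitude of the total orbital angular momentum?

By the triangle rule, |l₁ − l₂| ≤ L ≤ l₁ + l₂.
Allowed values: L = 2, 3, 4, 5, 6, 7, 8.
The largest magnitude corresponds to L = 8: |L_tot| = ℏ√(8·9) = 6√2 ℏ.

|L_tot|_max = 6√2 ℏ ≈ 8.485ℏ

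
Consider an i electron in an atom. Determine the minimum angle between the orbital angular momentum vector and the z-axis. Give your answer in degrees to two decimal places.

The letter i corresponds to l = 6.
|L| = √(l(l+1)) ℏ = √42 ℏ.
The smallest angle corresponds to the largest L_z, i.e. m_l = l = 6, giving L_z = 6ℏ.
cos θ_min = 6/√42, so θ_min ≈ 22.21°.

θ_min ≈ 22.21°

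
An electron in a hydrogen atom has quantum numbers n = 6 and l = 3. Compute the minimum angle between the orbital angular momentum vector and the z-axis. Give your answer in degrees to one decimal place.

θ_min ≈ 30.0°

|L|² = l(l+1)ℏ² = 12ℏ², so |L| = 2√3 ℏ.
The smallest angle corresponds to the largest L_z, i.e. m_l = l = 3, giving L_z = 3ℏ.
cos θ_min = 3/√12, so θ_min ≈ 30.0°.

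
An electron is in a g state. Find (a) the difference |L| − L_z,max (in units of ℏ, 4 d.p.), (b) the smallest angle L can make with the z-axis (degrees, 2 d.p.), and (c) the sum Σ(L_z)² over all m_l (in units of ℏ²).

A g state has l = 4.
|L| − L_z,max = (2√5 − 4)ℏ ≈ 0.4721ℏ.
cos θ_min = 4/√20, so θ_min ≈ 26.57°.
Σ m_l² = 60, so Σ(L_z)² = 60 ℏ².

|L|−L_z,max ≈ 0.4721ℏ; θ_min ≈ 26.57°; Σ(L_z)² = 60 ℏ²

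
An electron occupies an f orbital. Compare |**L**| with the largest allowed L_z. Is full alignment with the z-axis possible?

For an f orbital, l = 3.
|L| = 2√3 ℏ ≈ 3.4641ℏ, while L_z,max = lℏ = 3ℏ.
Since |L| > L_z,max, the vector can never point exactly along z; the closest it comes is θ_min = arccos(3/√12) ≈ 30.0°.

No: L_z,max = 3ℏ < |L| = 2√3 ℏ ≈ 3.464ℏ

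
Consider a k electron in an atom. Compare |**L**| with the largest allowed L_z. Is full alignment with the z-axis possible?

For a k orbital, l = 7.
|L| = 2√14 ℏ ≈ 7.4833ℏ, while L_z,max = lℏ = 7ℏ.
Since |L| > L_z,max, the vector can never point exactly along z; the closest it comes is θ_min = arccos(7/√56) ≈ 20.7°.

No: L_z,max = 7ℏ < |L| = 2√14 ℏ ≈ 7.483ℏ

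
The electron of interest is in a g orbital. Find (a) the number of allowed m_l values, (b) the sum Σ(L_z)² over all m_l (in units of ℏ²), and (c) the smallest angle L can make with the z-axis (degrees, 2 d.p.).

9 values; Σ(L_z)² = 60 ℏ²; θ_min ≈ 26.57°

The letter g corresponds to l = 4.
There are 2l+1 = 9 values of m_l.
Σ m_l² = 60, so Σ(L_z)² = 60 ℏ².
cos θ_min = 4/√20, so θ_min ≈ 26.57°.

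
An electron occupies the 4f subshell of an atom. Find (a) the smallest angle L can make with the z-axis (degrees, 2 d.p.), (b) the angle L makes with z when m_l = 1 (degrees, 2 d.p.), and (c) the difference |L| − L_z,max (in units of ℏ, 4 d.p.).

For 4f, l = 3.
cos θ_min = 3/√12, so θ_min ≈ 30.00°.
For m_l = 1: cos θ = 1/√12, θ ≈ 73.22°.
|L| − L_z,max = (2√3 − 3)ℏ ≈ 0.4641ℏ.

θ_min ≈ 30.00°; θ(m_l=1) ≈ 73.22°; |L|−L_z,max ≈ 0.4641ℏ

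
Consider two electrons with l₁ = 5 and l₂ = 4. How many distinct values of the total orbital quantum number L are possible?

L runs from |5 − 4| = 1 to 5 + 4 = 9.
L ∈ {1, 2, 3, 4, 5, 6, 7, 8, 9}.
That is 9 values.

9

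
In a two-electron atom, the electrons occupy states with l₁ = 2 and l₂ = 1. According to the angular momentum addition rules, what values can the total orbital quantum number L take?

L = 1, 2, 3

Angular momentum addition gives L = |l₁ − l₂|, …, l₁ + l₂.
So L can be 1, 2, 3.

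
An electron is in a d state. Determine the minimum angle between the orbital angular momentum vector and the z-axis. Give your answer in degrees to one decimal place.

A d state has l = 2.
|L| = √(l(l+1)) ℏ = √6 ℏ.
The smallest angle corresponds to the largest L_z, i.e. m_l = l = 2, giving L_z = 2ℏ.
cos θ_min = 2/√6, so θ_min ≈ 35.3°.

θ_min ≈ 35.3°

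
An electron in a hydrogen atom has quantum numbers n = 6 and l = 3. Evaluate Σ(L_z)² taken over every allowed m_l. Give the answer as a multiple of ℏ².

Σ(L_z)² = 28 ℏ²

m_l ∈ {-3, -2, -1, 0, 1, 2, 3}.
Σ m_l² = l(l+1)(2l+1)/3 = 3·4·7/3 = 28.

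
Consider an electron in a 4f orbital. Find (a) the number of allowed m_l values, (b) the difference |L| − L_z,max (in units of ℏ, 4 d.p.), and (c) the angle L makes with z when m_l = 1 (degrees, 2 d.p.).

The 4f subshell has l = 3.
There are 2l+1 = 7 values of m_l.
|L| − L_z,max = (2√3 − 3)ℏ ≈ 0.4641ℏ.
For m_l = 1: cos θ = 1/√12, θ ≈ 73.22°.

7 values; |L|−L_z,max ≈ 0.4641ℏ; θ(m_l=1) ≈ 73.22°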